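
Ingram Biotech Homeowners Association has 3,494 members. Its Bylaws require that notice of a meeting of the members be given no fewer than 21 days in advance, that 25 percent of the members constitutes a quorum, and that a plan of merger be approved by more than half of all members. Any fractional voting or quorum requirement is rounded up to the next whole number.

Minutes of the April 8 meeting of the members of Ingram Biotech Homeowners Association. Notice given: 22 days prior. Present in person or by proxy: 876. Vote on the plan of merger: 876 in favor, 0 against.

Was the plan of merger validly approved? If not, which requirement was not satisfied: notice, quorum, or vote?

Invalid — vote requirement not satisfied.

Notice: 22 days given; 21 required. Satisfied.
Quorum: 25% of 3,494 = 873.50, rounded up to 874; 876 present. Satisfied.
Vote: requires a majority of all members (3,494); a majority of 3494 is 1748, so 1,748 needed; 876 in favor. Not satisfied.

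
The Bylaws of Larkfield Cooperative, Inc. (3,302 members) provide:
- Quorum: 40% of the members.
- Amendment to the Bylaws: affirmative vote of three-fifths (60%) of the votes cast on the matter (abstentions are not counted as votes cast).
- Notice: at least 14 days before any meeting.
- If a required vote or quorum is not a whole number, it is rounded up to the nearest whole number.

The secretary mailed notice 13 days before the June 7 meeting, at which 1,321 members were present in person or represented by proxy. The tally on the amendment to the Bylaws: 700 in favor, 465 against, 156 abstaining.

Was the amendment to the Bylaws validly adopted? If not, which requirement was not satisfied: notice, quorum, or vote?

Notice: 13 days given; 14 required. Not satisfied.
Quorum: 40% of 3,302 = 1,320.80, rounded up to 1,321; 1,321 present. Satisfied.
Vote: requires three-fifths of the votes cast (1,321 − 156 abstaining = 1,165); 3/5 of 1165 = 699, so 699 needed; 700 in favor. Satisfied.

Invalid — notice requirement not satisfied.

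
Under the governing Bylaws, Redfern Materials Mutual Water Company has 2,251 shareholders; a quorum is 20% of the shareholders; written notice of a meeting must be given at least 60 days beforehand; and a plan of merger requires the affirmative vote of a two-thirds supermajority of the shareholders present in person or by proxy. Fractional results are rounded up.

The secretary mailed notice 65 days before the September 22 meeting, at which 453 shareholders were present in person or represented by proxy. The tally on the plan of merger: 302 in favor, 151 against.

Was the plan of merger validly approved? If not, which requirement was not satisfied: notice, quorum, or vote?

Valid — all requirements satisfied.

Notice: 65 days given; 60 required. Satisfied.
Quorum: 20% of 2,251 = 450.20, rounded up to 451; 453 present. Satisfied.
Vote: requires two-thirds of those present (453); 2/3 of 453 = 302, so 302 needed; 302 in favor. Satisfied.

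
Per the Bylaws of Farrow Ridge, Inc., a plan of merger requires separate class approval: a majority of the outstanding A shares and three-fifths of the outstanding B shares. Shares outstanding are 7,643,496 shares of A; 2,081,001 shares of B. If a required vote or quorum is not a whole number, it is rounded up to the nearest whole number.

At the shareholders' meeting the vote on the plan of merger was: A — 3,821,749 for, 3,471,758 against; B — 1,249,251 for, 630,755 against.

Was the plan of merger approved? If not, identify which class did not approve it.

A: a majority of 7643496 is 3821749; 3,821,749 required, 3,821,749 in favor — approved.
B: 3/5 of 2081001 = 1248600.60, rounded up to 1248601; 1,248,601 required, 1,249,251 in favor — approved.

Approved — every class gave the required vote.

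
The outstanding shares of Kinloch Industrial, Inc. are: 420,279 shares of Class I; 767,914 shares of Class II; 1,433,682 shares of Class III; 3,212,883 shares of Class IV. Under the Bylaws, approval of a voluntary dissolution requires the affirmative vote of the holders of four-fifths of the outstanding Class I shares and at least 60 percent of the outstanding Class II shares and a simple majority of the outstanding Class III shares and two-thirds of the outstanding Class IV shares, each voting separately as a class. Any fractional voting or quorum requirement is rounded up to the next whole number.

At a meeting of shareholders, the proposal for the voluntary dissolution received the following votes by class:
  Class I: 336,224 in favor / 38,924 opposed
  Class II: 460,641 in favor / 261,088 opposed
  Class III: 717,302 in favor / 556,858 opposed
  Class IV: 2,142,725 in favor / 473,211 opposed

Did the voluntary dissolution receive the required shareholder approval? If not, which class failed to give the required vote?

Not approved — the Class II shares did not give the required vote.

Class I: 4/5 of 420279 = 336223.20, rounded up to 336224; 336,224 required, 336,224 in favor — approved.
Class II: 3/5 of 767914 = 460748.40, rounded up to 460749; 460,749 required, 460,641 in favor — not approved.
Class III: a majority of 1433682 is 716842; 716,842 required, 717,302 in favor — approved.
Class IV: 2/3 of 3212883 = 2141922; 2,141,922 required, 2,142,725 in favor — approved.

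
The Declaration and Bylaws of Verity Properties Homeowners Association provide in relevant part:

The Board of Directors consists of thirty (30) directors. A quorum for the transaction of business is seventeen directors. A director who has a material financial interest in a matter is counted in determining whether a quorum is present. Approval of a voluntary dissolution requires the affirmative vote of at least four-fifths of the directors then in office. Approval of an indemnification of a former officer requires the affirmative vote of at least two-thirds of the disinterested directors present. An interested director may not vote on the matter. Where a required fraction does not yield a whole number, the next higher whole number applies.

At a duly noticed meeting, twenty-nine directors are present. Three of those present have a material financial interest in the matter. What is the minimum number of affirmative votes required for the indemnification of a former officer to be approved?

18

The indemnification of a former officer requires two-thirds of the disinterested directors present (29 − 3 = 26).
2/3 of 26 = 17.33, rounded up to 18.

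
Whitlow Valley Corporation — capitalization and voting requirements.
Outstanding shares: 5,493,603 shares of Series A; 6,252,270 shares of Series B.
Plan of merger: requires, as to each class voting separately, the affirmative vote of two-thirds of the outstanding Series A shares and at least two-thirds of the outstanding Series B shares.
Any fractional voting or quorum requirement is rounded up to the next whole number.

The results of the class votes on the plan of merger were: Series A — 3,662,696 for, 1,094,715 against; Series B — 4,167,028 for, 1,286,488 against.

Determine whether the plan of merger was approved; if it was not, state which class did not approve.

Not approved — the Series B shares did not give the required vote.

Series A: 2/3 of 5493603 = 3662402; 3,662,402 required, 3,662,696 in favor — approved.
Series B: 2/3 of 6252270 = 4168180; 4,168,180 required, 4,167,028 in favor — not approved.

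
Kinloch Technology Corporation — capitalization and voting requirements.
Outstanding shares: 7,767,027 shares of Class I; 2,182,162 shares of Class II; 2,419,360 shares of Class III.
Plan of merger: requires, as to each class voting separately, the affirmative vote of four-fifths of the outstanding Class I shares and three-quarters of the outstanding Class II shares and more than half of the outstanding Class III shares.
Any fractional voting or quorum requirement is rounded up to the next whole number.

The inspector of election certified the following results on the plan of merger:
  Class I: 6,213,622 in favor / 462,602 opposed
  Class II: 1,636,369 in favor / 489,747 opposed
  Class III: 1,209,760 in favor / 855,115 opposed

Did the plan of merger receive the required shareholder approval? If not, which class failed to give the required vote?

Not approved — the Class II shares did not give the required vote.

Class I: 4/5 of 7767027 = 6213621.60, rounded up to 6213622; 6,213,622 required, 6,213,622 in favor — approved.
Class II: 3/4 of 2182162 = 1636621.50, rounded up to 1636622; 1,636,622 required, 1,636,369 in favor — not approved.
Class III: a majority of 2419360 is 1209681; 1,209,681 required, 1,209,760 in favor — approved.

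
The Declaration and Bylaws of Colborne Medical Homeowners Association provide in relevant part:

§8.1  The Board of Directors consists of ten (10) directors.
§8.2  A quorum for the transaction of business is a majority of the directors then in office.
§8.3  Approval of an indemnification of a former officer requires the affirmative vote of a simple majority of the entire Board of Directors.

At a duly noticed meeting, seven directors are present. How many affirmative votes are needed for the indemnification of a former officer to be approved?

6

The indemnification of a former officer requires a majority of the entire Board of Directors (10).
A majority of 10 is 6.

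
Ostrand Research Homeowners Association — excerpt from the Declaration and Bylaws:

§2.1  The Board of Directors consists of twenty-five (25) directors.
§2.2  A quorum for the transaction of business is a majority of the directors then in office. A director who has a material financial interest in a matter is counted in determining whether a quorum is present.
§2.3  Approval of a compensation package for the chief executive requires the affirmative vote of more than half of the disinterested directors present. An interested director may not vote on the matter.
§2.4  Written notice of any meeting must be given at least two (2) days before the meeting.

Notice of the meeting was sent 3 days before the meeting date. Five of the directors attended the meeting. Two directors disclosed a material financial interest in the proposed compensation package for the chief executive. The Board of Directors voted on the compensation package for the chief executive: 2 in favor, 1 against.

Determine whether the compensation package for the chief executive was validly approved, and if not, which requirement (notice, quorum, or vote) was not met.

Invalid — quorum requirement not satisfied.

Notice: 3 days given; 2 required (3 ≥ 2). Satisfied.
Quorum: 5 present (interested directors count toward quorum); quorum is 13. Not satisfied.
Vote: the compensation package for the chief executive requires a majority of the disinterested directors present (5 − 2 = 3). A majority of 3 is 2, so 2 affirmative votes are needed; 2 voted in favor. Satisfied. (Moot — without a quorum no business can be validly transacted.)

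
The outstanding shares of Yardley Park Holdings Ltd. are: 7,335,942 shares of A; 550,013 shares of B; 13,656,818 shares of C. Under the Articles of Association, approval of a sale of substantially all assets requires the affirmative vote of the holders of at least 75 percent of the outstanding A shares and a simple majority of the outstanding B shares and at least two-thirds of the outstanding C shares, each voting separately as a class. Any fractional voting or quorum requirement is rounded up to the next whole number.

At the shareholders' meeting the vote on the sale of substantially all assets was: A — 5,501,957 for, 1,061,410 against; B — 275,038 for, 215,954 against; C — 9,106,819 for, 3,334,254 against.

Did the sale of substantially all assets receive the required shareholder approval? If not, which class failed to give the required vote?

A: 3/4 of 7335942 = 5501956.50, rounded up to 5501957; 5,501,957 required, 5,501,957 in favor — approved.
B: a majority of 550013 is 275007; 275,007 required, 275,038 in favor — approved.
C: 2/3 of 13656818 = 9104545.33, rounded up to 9104546; 9,104,546 required, 9,106,819 in favor — approved.

Approved — every class gave the required vote.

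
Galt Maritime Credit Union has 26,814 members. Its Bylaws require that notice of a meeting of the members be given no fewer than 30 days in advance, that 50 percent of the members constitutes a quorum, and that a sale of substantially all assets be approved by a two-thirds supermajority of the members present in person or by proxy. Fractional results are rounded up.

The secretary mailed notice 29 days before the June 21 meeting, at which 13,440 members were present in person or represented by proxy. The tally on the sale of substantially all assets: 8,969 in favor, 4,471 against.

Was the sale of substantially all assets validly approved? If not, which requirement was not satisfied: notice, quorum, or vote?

Notice: 29 days given; 30 required. Not satisfied.
Quorum: 50% of 26,814 = 13,407; 13,440 present. Satisfied.
Vote: requires two-thirds of those present (13,440); 2/3 of 13440 = 8960, so 8,960 needed; 8,969 in favor. Satisfied.

Invalid — notice requirement not satisfied.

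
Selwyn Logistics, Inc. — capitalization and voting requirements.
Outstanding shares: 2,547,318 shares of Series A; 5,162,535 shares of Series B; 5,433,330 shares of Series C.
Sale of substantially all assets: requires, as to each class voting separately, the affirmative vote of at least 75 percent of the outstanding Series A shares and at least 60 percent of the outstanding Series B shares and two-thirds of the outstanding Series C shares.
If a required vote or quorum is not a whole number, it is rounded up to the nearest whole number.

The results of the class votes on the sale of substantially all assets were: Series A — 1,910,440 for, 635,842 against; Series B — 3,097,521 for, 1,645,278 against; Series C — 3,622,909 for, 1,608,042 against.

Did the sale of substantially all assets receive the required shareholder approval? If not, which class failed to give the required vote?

Series A: 3/4 of 2547318 = 1910488.50, rounded up to 1910489; 1,910,489 required, 1,910,440 in favor — not approved.
Series B: 3/5 of 5162535 = 3097521; 3,097,521 required, 3,097,521 in favor — approved.
Series C: 2/3 of 5433330 = 3622220; 3,622,220 required, 3,622,909 in favor — approved.

Not approved — the Series A shares did not give the required vote.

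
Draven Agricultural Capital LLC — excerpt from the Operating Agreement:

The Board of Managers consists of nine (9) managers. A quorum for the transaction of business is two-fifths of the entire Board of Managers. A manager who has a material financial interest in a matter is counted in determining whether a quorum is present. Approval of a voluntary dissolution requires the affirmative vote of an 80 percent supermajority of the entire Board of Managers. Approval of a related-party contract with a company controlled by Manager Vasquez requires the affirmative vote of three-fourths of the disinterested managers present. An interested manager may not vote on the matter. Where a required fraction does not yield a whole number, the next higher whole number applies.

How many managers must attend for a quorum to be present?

4

2/5 of 9 = 3.60, rounded up to 4.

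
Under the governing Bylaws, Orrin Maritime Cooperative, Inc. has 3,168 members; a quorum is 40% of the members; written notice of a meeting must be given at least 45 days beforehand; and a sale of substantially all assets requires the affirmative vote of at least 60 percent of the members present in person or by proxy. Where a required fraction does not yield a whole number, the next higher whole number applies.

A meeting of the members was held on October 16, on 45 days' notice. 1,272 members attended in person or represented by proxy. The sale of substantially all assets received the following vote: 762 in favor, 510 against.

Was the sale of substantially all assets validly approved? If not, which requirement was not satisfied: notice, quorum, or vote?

Invalid — vote requirement not satisfied.

Notice: 45 days given; 45 required. Satisfied.
Quorum: 40% of 3,168 = 1,267.20, rounded up to 1,268; 1,272 present. Satisfied.
Vote: requires three-fifths of those present (1,272); 3/5 of 1272 = 763.20, rounded up to 764, so 764 needed; 762 in favor. Not satisfied.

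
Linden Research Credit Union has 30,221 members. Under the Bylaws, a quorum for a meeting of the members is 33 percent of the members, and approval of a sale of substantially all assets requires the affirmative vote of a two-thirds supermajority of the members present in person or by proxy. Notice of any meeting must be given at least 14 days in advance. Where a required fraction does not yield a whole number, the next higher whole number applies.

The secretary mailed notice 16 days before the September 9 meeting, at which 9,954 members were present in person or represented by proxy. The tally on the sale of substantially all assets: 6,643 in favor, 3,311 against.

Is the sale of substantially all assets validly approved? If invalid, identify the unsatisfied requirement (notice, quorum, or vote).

Notice: 16 days given; 14 required. Satisfied.
Quorum: 33% of 30,221 = 9,972.93, rounded up to 9,973; 9,954 present. Not satisfied.
Vote: requires two-thirds of those present (9,954); 2/3 of 9954 = 6636, so 6,636 needed; 6,643 in favor. Satisfied.

Invalid — quorum requirement not satisfied.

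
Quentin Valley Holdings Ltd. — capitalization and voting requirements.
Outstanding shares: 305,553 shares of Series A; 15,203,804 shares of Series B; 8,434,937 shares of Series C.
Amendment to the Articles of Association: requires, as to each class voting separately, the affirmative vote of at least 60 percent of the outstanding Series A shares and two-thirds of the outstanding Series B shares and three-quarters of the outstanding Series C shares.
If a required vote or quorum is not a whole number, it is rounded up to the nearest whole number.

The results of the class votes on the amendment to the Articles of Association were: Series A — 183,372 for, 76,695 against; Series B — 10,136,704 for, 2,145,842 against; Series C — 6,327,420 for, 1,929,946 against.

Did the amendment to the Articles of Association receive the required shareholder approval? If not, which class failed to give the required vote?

Series A: 3/5 of 305553 = 183331.80, rounded up to 183332; 183,332 required, 183,372 in favor — approved.
Series B: 2/3 of 15203804 = 10135869.33, rounded up to 10135870; 10,135,870 required, 10,136,704 in favor — approved.
Series C: 3/4 of 8434937 = 6326202.75, rounded up to 6326203; 6,326,203 required, 6,327,420 in favor — approved.

Approved — every class gave the required vote.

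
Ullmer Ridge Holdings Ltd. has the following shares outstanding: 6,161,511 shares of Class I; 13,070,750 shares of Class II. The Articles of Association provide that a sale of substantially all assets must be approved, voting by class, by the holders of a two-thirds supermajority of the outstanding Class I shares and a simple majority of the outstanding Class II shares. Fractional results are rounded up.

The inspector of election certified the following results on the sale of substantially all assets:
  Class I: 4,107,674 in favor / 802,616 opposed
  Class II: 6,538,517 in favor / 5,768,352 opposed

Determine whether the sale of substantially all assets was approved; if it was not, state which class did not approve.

Approved — every class gave the required vote.

Class I: 2/3 of 6161511 = 4107674; 4,107,674 required, 4,107,674 in favor — approved.
Class II: a majority of 13070750 is 6535376; 6,535,376 required, 6,538,517 in favor — approved.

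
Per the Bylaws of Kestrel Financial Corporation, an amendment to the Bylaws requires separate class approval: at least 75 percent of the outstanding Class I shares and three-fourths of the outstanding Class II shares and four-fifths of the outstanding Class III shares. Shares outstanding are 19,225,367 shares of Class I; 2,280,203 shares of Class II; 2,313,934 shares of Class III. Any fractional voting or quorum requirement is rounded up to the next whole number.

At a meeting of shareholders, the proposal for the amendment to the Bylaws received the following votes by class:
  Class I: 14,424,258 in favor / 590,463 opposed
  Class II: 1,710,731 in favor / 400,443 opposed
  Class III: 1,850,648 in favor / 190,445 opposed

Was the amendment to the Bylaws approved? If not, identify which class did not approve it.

Not approved — the Class III shares did not give the required vote.

Class I: 3/4 of 19225367 = 14419025.25, rounded up to 14419026; 14,419,026 required, 14,424,258 in favor — approved.
Class II: 3/4 of 2280203 = 1710152.25, rounded up to 1710153; 1,710,153 required, 1,710,731 in favor — approved.
Class III: 4/5 of 2313934 = 1851147.20, rounded up to 1851148; 1,851,148 required, 1,850,648 in favor — not approved.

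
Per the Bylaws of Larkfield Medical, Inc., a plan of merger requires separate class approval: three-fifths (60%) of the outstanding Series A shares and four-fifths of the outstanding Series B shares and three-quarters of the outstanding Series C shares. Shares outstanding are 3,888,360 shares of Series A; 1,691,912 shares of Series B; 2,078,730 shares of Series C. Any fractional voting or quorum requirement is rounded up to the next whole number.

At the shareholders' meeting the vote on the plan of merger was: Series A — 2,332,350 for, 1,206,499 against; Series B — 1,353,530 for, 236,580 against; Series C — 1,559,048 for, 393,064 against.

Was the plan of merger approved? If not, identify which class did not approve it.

Series A: 3/5 of 3888360 = 2333016; 2,333,016 required, 2,332,350 in favor — not approved.
Series B: 4/5 of 1691912 = 1353529.60, rounded up to 1353530; 1,353,530 required, 1,353,530 in favor — approved.
Series C: 3/4 of 2078730 = 1559047.50, rounded up to 1559048; 1,559,048 required, 1,559,048 in favor — approved.

Not approved — the Series A shares did not give the required vote.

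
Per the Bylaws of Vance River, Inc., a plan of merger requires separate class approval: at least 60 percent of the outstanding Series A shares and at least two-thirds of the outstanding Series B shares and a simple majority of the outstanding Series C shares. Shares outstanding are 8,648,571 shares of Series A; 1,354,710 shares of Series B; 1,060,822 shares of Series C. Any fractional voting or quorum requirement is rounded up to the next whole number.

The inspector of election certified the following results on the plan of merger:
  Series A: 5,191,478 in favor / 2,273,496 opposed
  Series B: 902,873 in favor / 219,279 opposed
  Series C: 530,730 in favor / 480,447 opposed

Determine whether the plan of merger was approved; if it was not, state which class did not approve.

Series A: 3/5 of 8648571 = 5189142.60, rounded up to 5189143; 5,189,143 required, 5,191,478 in favor — approved.
Series B: 2/3 of 1354710 = 903140; 903,140 required, 902,873 in favor — not approved.
Series C: a majority of 1060822 is 530412; 530,412 required, 530,730 in favor — approved.

Not approved — the Series B shares did not give the required vote.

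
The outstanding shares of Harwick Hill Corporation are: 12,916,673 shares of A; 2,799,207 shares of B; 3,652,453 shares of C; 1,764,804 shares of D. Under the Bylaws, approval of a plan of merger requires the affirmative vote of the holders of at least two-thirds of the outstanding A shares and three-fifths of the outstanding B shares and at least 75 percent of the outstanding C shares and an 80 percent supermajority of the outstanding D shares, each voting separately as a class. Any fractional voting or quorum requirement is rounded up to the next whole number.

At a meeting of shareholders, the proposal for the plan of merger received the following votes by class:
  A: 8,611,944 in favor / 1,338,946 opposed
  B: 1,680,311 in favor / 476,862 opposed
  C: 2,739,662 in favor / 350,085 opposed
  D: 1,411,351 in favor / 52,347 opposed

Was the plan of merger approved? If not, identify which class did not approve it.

Not approved — the D shares did not give the required vote.

A: 2/3 of 12916673 = 8611115.33, rounded up to 8611116; 8,611,116 required, 8,611,944 in favor — approved.
B: 3/5 of 2799207 = 1679524.20, rounded up to 1679525; 1,679,525 required, 1,680,311 in favor — approved.
C: 3/4 of 3652453 = 2739339.75, rounded up to 2739340; 2,739,340 required, 2,739,662 in favor — approved.
D: 4/5 of 1764804 = 1411843.20, rounded up to 1411844; 1,411,844 required, 1,411,351 in favor — not approved.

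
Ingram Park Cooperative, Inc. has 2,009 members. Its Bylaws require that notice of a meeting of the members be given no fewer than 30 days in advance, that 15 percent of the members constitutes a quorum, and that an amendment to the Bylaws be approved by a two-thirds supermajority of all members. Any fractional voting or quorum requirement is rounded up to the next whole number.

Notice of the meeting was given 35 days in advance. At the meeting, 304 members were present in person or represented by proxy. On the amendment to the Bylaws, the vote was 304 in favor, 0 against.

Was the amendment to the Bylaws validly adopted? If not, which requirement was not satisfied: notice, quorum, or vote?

Invalid — vote requirement not satisfied.

Notice: 35 days given; 30 required. Satisfied.
Quorum: 15% of 2,009 = 301.35, rounded up to 302; 304 present. Satisfied.
Vote: requires two-thirds of all members (2,009); 2/3 of 2009 = 1339.33, rounded up to 1340, so 1,340 needed; 304 in favor. Not satisfied.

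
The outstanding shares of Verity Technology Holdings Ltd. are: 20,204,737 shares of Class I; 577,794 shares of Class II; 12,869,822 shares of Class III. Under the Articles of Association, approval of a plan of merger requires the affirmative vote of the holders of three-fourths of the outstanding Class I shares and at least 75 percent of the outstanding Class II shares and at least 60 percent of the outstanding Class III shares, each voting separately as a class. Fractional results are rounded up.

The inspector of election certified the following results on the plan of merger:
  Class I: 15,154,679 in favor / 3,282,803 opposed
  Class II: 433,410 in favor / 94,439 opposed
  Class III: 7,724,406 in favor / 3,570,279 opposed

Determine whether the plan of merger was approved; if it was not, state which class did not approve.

Class I: 3/4 of 20204737 = 15153552.75, rounded up to 15153553; 15,153,553 required, 15,154,679 in favor — approved.
Class II: 3/4 of 577794 = 433345.50, rounded up to 433346; 433,346 required, 433,410 in favor — approved.
Class III: 3/5 of 12869822 = 7721893.20, rounded up to 7721894; 7,721,894 required, 7,724,406 in favor — approved.

Approved — every class gave the required vote.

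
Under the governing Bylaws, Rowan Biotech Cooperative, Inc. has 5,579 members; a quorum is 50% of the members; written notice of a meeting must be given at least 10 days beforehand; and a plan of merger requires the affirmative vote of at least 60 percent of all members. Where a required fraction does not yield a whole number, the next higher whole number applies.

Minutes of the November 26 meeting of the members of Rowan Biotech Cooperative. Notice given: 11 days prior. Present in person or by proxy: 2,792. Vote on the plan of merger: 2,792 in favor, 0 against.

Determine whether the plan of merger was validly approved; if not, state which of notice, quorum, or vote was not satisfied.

Notice: 11 days given; 10 required. Satisfied.
Quorum: 50% of 5,579 = 2,789.50, rounded up to 2,790; 2,792 present. Satisfied.
Vote: requires three-fifths of all members (5,579); 3/5 of 5579 = 3347.40, rounded up to 3348, so 3,348 needed; 2,792 in favor. Not satisfied.

Invalid — vote requirement not satisfied.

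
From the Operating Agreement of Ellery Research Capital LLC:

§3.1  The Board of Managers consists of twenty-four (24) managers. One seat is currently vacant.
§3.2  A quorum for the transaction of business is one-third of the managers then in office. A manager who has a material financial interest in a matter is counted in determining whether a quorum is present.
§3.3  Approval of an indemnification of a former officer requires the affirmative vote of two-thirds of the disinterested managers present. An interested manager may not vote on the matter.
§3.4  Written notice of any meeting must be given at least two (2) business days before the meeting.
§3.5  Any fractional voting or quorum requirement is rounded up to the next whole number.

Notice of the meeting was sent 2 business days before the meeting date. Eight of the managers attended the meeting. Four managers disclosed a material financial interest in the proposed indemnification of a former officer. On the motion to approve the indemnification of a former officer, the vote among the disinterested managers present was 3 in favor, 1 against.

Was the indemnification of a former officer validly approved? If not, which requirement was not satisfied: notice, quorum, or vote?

Notice: 2 business days given; 2 required (2 ≥ 2). Satisfied.
Quorum: 8 present (interested managers count toward quorum); quorum is 8. Satisfied.
Vote: the indemnification of a former officer requires two-thirds of the disinterested managers present (8 − 4 = 4). 2/3 of 4 = 2.67, rounded up to 3, so 3 affirmative votes are needed; 3 voted in favor. Satisfied.

Valid — all requirements satisfied.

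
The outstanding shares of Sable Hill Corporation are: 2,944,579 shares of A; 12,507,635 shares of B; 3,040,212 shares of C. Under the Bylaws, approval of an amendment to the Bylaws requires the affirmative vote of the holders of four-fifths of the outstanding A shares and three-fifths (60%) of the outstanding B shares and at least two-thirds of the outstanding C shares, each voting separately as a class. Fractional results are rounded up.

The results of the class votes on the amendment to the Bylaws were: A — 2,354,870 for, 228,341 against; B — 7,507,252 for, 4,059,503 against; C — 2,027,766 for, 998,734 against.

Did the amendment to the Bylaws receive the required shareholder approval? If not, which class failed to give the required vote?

Not approved — the A shares did not give the required vote.

A: 4/5 of 2944579 = 2355663.20, rounded up to 2355664; 2,355,664 required, 2,354,870 in favor — not approved.
B: 3/5 of 12507635 = 7504581; 7,504,581 required, 7,507,252 in favor — approved.
C: 2/3 of 3040212 = 2026808; 2,026,808 required, 2,027,766 in favor — approved.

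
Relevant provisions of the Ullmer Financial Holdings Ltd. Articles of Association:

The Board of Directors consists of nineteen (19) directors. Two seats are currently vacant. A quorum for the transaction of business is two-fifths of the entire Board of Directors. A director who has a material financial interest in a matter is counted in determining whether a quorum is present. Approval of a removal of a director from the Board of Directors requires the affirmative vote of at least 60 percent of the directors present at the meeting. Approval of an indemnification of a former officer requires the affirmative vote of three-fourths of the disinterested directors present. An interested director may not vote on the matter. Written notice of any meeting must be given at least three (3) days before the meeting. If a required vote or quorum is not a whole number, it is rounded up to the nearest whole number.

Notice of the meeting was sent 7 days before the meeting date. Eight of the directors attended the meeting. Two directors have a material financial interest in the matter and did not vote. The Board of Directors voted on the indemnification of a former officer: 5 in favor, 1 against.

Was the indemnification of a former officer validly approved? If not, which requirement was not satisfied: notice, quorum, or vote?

Valid — all requirements satisfied.

Notice: 7 days given; 3 required (7 ≥ 3). Satisfied.
Quorum: 8 present (interested directors count toward quorum); quorum is 8. Satisfied.
Vote: the indemnification of a former officer requires three-fourths of the disinterested directors present (8 − 2 = 6). 3/4 of 6 = 4.50, rounded up to 5, so 5 affirmative votes are needed; 5 voted in favor. Satisfied.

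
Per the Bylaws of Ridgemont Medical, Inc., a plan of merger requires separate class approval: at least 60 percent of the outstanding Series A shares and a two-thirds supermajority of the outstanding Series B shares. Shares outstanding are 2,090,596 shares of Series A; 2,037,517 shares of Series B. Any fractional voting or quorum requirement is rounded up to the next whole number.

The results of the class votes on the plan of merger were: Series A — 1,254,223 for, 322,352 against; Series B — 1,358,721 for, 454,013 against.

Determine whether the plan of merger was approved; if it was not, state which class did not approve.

Series A: 3/5 of 2090596 = 1254357.60, rounded up to 1254358; 1,254,358 required, 1,254,223 in favor — not approved.
Series B: 2/3 of 2037517 = 1358344.67, rounded up to 1358345; 1,358,345 required, 1,358,721 in favor — approved.

Not approved — the Series A shares did not give the required vote.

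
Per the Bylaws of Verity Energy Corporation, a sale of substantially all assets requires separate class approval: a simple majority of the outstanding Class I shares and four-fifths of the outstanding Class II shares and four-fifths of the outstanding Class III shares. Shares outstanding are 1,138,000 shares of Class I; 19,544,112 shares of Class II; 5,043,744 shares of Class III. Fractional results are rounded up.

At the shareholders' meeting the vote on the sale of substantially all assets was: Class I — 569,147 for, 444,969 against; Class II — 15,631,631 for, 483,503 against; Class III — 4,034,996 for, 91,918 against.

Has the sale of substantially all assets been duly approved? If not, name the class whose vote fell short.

Not approved — the Class II shares did not give the required vote.

Class I: a majority of 1138000 is 569001; 569,001 required, 569,147 in favor — approved.
Class II: 4/5 of 19544112 = 15635289.60, rounded up to 15635290; 15,635,290 required, 15,631,631 in favor — not approved.
Class III: 4/5 of 5043744 = 4034995.20, rounded up to 4034996; 4,034,996 required, 4,034,996 in favor — approved.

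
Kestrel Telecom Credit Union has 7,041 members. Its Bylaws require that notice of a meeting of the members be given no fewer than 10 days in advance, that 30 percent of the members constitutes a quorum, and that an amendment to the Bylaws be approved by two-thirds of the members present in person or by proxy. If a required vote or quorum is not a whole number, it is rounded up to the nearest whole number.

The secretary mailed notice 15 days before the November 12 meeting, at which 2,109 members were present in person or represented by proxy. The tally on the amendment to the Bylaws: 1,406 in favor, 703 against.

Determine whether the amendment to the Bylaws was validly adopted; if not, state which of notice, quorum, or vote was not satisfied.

Invalid — quorum requirement not satisfied.

Notice: 15 days given; 10 required. Satisfied.
Quorum: 30% of 7,041 = 2,112.30, rounded up to 2,113; 2,109 present. Not satisfied.
Vote: requires two-thirds of those present (2,109); 2/3 of 2109 = 1406, so 1,406 needed; 1,406 in favor. Satisfied.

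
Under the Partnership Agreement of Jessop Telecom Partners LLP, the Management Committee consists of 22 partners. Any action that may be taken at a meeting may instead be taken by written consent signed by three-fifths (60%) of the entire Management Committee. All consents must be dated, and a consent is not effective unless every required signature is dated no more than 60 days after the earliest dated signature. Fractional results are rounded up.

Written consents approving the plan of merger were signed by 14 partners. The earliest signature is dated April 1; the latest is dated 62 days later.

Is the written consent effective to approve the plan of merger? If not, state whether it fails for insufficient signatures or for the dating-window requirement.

Not effective — dating-window requirement not satisfied.

Signatures required: three-fifths (60%) of 22 — 3/5 of 22 = 13.20, rounded up to 14, so 14 needed; 14 signed. Sufficient.
Dating window: the latest signature is 62 days after the earliest; the limit is 60 days. Outside the window.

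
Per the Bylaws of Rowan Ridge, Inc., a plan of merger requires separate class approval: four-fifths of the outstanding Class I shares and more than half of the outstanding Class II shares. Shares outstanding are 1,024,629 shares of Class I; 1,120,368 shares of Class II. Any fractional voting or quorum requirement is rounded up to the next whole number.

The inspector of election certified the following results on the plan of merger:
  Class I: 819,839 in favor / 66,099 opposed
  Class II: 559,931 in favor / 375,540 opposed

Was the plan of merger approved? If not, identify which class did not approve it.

Class I: 4/5 of 1024629 = 819703.20, rounded up to 819704; 819,704 required, 819,839 in favor — approved.
Class II: a majority of 1120368 is 560185; 560,185 required, 559,931 in favor — not approved.

Not approved — the Class II shares did not give the required vote.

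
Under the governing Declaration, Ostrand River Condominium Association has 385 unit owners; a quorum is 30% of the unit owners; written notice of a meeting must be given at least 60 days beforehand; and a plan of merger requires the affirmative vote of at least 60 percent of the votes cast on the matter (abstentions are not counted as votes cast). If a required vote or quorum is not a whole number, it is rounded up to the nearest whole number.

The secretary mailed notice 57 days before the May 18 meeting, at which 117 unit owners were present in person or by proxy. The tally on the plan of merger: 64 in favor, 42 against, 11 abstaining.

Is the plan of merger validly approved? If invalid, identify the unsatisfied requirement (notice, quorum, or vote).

Invalid — notice requirement not satisfied.

Notice: 57 days given; 60 required. Not satisfied.
Quorum: 30% of 385 = 115.50, rounded up to 116; 117 present. Satisfied.
Vote: requires three-fifths of the votes cast (117 − 11 abstaining = 106); 3/5 of 106 = 63.60, rounded up to 64, so 64 needed; 64 in favor. Satisfied.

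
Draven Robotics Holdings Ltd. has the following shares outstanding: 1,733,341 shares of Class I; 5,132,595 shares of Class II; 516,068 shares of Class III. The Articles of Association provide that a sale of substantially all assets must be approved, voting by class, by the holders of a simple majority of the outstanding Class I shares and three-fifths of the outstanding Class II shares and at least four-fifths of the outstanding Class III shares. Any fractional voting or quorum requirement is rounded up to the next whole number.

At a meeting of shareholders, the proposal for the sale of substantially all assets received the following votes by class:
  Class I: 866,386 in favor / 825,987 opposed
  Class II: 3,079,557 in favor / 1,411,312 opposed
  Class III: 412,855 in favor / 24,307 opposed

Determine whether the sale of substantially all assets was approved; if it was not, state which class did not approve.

Not approved — the Class I shares did not give the required vote.

Class I: a majority of 1733341 is 866671; 866,671 required, 866,386 in favor — not approved.
Class II: 3/5 of 5132595 = 3079557; 3,079,557 required, 3,079,557 in favor — approved.
Class III: 4/5 of 516068 = 412854.40, rounded up to 412855; 412,855 required, 412,855 in favor — approved.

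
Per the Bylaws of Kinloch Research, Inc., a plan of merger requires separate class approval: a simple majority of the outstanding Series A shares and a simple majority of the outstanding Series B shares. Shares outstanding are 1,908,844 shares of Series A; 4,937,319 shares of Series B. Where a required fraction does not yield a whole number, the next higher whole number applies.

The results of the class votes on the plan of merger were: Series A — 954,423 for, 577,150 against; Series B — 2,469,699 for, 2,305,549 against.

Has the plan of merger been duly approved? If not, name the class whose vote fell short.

Approved — every class gave the required vote.

Series A: a majority of 1908844 is 954423; 954,423 required, 954,423 in favor — approved.
Series B: a majority of 4937319 is 2468660; 2,468,660 required, 2,469,699 in favor — approved.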